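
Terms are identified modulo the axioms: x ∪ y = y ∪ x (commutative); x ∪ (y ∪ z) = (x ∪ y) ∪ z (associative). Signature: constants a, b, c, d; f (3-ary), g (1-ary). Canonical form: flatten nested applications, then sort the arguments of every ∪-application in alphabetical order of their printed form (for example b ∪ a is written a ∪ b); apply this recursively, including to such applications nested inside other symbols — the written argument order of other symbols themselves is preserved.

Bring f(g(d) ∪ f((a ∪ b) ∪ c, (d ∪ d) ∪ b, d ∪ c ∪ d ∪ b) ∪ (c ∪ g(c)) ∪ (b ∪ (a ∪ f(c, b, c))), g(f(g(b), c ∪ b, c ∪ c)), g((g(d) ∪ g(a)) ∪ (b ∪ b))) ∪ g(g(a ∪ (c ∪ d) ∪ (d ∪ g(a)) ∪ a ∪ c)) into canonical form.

Inside:  f(g(d) ∪ f((a ∪ b) ∪ c, (d ∪ d) ∪ b, d ∪ c ∪ d ∪ b) ∪ (c ∪ g(c)) ∪ (b ∪ (a ∪ f(c, b, c))), g(f(g(b), c ∪ b, c ∪ c)), g((g(d) ∪ g(a)) ∪ (b ∪ b)))  →  f(a ∪ b ∪ c ∪ f(a ∪ b ∪ c, b ∪ d ∪ d, b ∪ c ∪ d ∪ d) ∪ f(c, b, c) ∪ g(c) ∪ g(d), g(f(g(b), b ∪ c, c ∪ c)), g(b ∪ b ∪ g(a) ∪ g(d)))
Canonicalize subterm:  g(g(a ∪ (c ∪ d) ∪ (d ∪ g(a)) ∪ a ∪ c))  →  g(g(a ∪ a ∪ c ∪ c ∪ d ∪ d ∪ g(a)))
Sort arguments:  f(a ∪ b ∪ c ∪ f(a ∪ b ∪ c, b ∪ d ∪ d, b ∪ c ∪ d ∪ d) ∪ f(c, b, c) ∪ g(c) ∪ g(d), g(f(g(b), b ∪ c, c ∪ c)), g(b ∪ b ∪ g(a) ∪ g(d))) ∪ g(g(a ∪ a ∪ c ∪ c ∪ d ∪ d ∪ g(a)))

Answer: f(a ∪ b ∪ c ∪ f(a ∪ b ∪ c, b ∪ d ∪ d, b ∪ c ∪ d ∪ d) ∪ f(c, b, c) ∪ g(c) ∪ g(d), g(f(g(b), b ∪ c, c ∪ c)), g(b ∪ b ∪ g(a) ∪ g(d))) ∪ g(g(a ∪ a ∪ c ∪ c ∪ d ∪ d ∪ g(a)))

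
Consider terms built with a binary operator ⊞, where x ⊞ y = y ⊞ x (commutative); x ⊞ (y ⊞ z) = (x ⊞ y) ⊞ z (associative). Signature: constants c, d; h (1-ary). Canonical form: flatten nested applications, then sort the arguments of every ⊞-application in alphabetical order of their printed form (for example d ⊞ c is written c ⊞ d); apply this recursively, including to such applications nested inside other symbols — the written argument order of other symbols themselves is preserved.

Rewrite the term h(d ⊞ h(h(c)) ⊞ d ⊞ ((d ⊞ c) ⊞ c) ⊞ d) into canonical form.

Answer: h(c ⊞ c ⊞ d ⊞ d ⊞ d ⊞ d ⊞ h(h(c)))

Derivation:
Work inside:  d ⊞ h(h(c)) ⊞ d ⊞ ((d ⊞ c) ⊞ c) ⊞ d
Un-nest:  d ⊞ h(h(c)) ⊞ d ⊞ d ⊞ c ⊞ c ⊞ d
Sort arguments:  c ⊞ c ⊞ d ⊞ d ⊞ d ⊞ d ⊞ h(h(c))
Rebuild:  h(c ⊞ c ⊞ d ⊞ d ⊞ d ⊞ d ⊞ h(h(c)))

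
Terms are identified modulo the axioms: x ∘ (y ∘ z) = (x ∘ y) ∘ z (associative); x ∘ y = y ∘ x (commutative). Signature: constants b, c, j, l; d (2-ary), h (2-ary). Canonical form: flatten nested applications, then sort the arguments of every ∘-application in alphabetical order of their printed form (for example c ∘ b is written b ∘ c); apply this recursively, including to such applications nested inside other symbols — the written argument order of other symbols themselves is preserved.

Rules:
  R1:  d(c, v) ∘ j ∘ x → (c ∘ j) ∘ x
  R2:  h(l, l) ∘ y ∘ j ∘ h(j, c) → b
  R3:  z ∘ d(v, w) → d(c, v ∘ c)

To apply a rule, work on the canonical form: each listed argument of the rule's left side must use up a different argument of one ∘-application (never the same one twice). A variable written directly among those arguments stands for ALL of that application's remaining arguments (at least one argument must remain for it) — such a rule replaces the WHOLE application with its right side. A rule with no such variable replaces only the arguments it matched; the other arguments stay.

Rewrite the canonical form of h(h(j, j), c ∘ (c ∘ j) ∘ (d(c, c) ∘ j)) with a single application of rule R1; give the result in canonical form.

Answer: h(h(j, j), c ∘ c ∘ c ∘ j ∘ j)

Derivation:
Canonical form:  h(h(j, j), c ∘ c ∘ d(c, c) ∘ j ∘ j)
R1 matches:  uses d(c, c), j;  v := c, x := c ∘ c ∘ j
The extension variable absorbs all remaining arguments, so the whole application is rewritten.
Giving:  h(h(j, j), c ∘ c ∘ c ∘ j ∘ j)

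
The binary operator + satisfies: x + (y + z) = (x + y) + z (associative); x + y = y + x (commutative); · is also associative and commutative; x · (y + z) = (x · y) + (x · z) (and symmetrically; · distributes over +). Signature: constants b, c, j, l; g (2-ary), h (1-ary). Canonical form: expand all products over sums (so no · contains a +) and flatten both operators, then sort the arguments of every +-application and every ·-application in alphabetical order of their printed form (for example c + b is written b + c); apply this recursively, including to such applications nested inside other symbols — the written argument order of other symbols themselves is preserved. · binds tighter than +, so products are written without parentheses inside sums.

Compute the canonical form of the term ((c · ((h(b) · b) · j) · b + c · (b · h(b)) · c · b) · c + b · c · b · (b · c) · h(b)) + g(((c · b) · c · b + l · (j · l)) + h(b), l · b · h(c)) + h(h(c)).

Answer: b · b · b · c · c · h(b) + b · b · c · c · c · h(b) + b · b · c · c · h(b) · j + g(b · b · c · c + h(b) + j · l · l, b · h(c) · l) + h(h(c))

Derivation:
Distribute:  b · b · c · c · h(b) · j + b · b · c · c · c · h(b) + b · b · b · c · c · h(b) + g(b · b · c · c + h(b) + j · l · l, b · h(c) · l) + h(h(c))
Sort:  b · b · b · c · c · h(b) + b · b · c · c · c · h(b) + b · b · c · c · h(b) · j + g(b · b · c · c + h(b) + j · l · l, b · h(c) · l) + h(h(c))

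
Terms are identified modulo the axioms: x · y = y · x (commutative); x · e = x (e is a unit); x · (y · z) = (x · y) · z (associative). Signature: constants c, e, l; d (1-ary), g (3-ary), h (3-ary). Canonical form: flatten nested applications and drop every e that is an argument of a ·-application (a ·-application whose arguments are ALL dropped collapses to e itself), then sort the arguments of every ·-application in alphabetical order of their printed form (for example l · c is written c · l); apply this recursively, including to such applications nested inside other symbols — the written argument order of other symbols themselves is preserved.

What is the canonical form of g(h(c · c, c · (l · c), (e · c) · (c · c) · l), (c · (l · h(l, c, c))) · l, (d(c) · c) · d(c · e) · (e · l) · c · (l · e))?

Focus inside:  (d(c) · c) · d(c · e) · (e · l) · c · (l · e)
Un-nest:  d(c) · c · d(c · e) · e · l · c · l · e
Simplify inside:  d(c · e)  →  d(c)
Drop the unit:  drop e (×2)
Order the arguments:  c · c · d(c) · d(c) · l · l
Rebuild:  g(h(c · c, c · c · l, c · c · c · l), c · h(l, c, c) · l · l, c · c · d(c) · d(c) · l · l)

Answer: g(h(c · c, c · c · l, c · c · c · l), c · h(l, c, c) · l · l, c · c · d(c) · d(c) · l · l)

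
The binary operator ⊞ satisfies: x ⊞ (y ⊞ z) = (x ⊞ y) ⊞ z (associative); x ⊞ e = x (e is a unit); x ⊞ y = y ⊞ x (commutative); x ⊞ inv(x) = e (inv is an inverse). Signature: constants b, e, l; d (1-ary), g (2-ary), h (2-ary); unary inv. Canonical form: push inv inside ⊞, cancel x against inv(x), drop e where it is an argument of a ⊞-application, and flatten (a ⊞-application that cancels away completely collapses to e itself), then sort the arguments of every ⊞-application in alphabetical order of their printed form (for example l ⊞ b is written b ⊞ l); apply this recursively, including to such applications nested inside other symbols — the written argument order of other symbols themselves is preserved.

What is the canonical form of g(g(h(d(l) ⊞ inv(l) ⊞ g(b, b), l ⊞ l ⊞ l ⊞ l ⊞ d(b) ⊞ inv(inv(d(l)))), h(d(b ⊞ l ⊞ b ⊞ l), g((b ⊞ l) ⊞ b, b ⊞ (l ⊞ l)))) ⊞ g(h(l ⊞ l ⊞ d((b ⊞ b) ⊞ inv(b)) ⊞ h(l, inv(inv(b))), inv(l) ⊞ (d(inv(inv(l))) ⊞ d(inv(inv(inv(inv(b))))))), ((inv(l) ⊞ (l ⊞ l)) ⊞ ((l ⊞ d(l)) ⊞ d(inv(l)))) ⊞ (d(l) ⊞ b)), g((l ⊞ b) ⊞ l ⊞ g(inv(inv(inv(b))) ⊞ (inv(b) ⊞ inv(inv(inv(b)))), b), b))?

Answer: g(g(h(d(b) ⊞ h(l, b) ⊞ l ⊞ l, d(b) ⊞ d(l) ⊞ inv(l)), b ⊞ d(inv(l)) ⊞ d(l) ⊞ d(l) ⊞ l ⊞ l) ⊞ g(h(d(l) ⊞ g(b, b) ⊞ inv(l), d(b) ⊞ d(l) ⊞ l ⊞ l ⊞ l ⊞ l), h(d(b ⊞ b ⊞ l ⊞ l), g(b ⊞ b ⊞ l, b ⊞ l ⊞ l))), g(b ⊞ g(inv(b) ⊞ inv(b) ⊞ inv(b), b) ⊞ l ⊞ l, b))

Derivation:
Work inside:  g(h(d(l) ⊞ inv(l) ⊞ g(b, b), l ⊞ l ⊞ l ⊞ l ⊞ d(b) ⊞ inv(inv(d(l)))), h(d(b ⊞ l ⊞ b ⊞ l), g((b ⊞ l) ⊞ b, b ⊞ (l ⊞ l)))) ⊞ g(h(l ⊞ l ⊞ d((b ⊞ b) ⊞ inv(b)) ⊞ h(l, inv(inv(b))), inv(l) ⊞ (d(inv(inv(l))) ⊞ d(inv(inv(inv(inv(b))))))), ((inv(l) ⊞ (l ⊞ l)) ⊞ ((l ⊞ d(l)) ⊞ d(inv(l)))) ⊞ (d(l) ⊞ b))
Push inv inside:  distribute inv over ⊞ and collapse double inv
Combine occurrences:  g(h(d(l) ⊞ g(b, b) ⊞ inv(l), d(b) ⊞ d(l) ⊞ l ⊞ l ⊞ l ⊞ l), h(d(b ⊞ b ⊞ l ⊞ l), g(b ⊞ b ⊞ l, b ⊞ l ⊞ l))) ⊞ g(h(d(b) ⊞ h(l, b) ⊞ l ⊞ l, d(b) ⊞ d(l) ⊞ inv(l)), b ⊞ d(inv(l)) ⊞ d(l) ⊞ d(l) ⊞ l ⊞ l)
Sort:  g(h(d(b) ⊞ h(l, b) ⊞ l ⊞ l, d(b) ⊞ d(l) ⊞ inv(l)), b ⊞ d(inv(l)) ⊞ d(l) ⊞ d(l) ⊞ l ⊞ l) ⊞ g(h(d(l) ⊞ g(b, b) ⊞ inv(l), d(b) ⊞ d(l) ⊞ l ⊞ l ⊞ l ⊞ l), h(d(b ⊞ b ⊞ l ⊞ l), g(b ⊞ b ⊞ l, b ⊞ l ⊞ l)))
Rebuild:  g(g(h(d(b) ⊞ h(l, b) ⊞ l ⊞ l, d(b) ⊞ d(l) ⊞ inv(l)), b ⊞ d(inv(l)) ⊞ d(l) ⊞ d(l) ⊞ l ⊞ l) ⊞ g(h(d(l) ⊞ g(b, b) ⊞ inv(l), d(b) ⊞ d(l) ⊞ l ⊞ l ⊞ l ⊞ l), h(d(b ⊞ b ⊞ l ⊞ l), g(b ⊞ b ⊞ l, b ⊞ l ⊞ l))), g(b ⊞ g(inv(b) ⊞ inv(b) ⊞ inv(b), b) ⊞ l ⊞ l, b))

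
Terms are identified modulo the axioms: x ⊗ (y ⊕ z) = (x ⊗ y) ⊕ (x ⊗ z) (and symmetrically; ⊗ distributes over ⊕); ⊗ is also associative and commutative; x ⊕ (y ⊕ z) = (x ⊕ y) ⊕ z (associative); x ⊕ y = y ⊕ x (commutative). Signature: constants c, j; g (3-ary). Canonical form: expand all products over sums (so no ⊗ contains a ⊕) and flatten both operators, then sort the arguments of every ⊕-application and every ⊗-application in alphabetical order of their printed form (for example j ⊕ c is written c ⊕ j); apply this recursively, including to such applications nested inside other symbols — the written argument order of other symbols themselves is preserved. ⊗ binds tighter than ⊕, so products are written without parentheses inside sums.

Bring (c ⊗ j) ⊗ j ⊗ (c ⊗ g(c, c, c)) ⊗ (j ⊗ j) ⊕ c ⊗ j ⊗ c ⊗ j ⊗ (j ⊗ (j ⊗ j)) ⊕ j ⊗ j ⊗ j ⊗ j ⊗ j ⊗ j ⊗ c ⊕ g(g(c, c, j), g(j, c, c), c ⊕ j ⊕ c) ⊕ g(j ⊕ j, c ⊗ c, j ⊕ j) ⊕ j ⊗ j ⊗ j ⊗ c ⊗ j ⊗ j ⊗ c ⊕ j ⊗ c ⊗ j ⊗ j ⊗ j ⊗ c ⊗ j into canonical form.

Answer: c ⊗ c ⊗ g(c, c, c) ⊗ j ⊗ j ⊗ j ⊗ j ⊕ c ⊗ c ⊗ j ⊗ j ⊗ j ⊗ j ⊗ j ⊕ c ⊗ c ⊗ j ⊗ j ⊗ j ⊗ j ⊗ j ⊕ c ⊗ c ⊗ j ⊗ j ⊗ j ⊗ j ⊗ j ⊕ c ⊗ j ⊗ j ⊗ j ⊗ j ⊗ j ⊗ j ⊕ g(g(c, c, j), g(j, c, c), c ⊕ c ⊕ j) ⊕ g(j ⊕ j, c ⊗ c, j ⊕ j)

Derivation:
Merge nested applications:  c ⊗ c ⊗ g(c, c, c) ⊗ j ⊗ j ⊗ j ⊗ j ⊕ c ⊗ c ⊗ j ⊗ j ⊗ j ⊗ j ⊗ j ⊕ c ⊗ j ⊗ j ⊗ j ⊗ j ⊗ j ⊗ j ⊕ g(g(c, c, j), g(j, c, c), c ⊕ c ⊕ j) ⊕ g(j ⊕ j, c ⊗ c, j ⊕ j) ⊕ c ⊗ c ⊗ j ⊗ j ⊗ j ⊗ j ⊗ j ⊕ c ⊗ c ⊗ j ⊗ j ⊗ j ⊗ j ⊗ j
Sort arguments:  c ⊗ c ⊗ g(c, c, c) ⊗ j ⊗ j ⊗ j ⊗ j ⊕ c ⊗ c ⊗ j ⊗ j ⊗ j ⊗ j ⊗ j ⊕ c ⊗ c ⊗ j ⊗ j ⊗ j ⊗ j ⊗ j ⊕ c ⊗ c ⊗ j ⊗ j ⊗ j ⊗ j ⊗ j ⊕ c ⊗ j ⊗ j ⊗ j ⊗ j ⊗ j ⊗ j ⊕ g(g(c, c, j), g(j, c, c), c ⊕ c ⊕ j) ⊕ g(j ⊕ j, c ⊗ c, j ⊕ j)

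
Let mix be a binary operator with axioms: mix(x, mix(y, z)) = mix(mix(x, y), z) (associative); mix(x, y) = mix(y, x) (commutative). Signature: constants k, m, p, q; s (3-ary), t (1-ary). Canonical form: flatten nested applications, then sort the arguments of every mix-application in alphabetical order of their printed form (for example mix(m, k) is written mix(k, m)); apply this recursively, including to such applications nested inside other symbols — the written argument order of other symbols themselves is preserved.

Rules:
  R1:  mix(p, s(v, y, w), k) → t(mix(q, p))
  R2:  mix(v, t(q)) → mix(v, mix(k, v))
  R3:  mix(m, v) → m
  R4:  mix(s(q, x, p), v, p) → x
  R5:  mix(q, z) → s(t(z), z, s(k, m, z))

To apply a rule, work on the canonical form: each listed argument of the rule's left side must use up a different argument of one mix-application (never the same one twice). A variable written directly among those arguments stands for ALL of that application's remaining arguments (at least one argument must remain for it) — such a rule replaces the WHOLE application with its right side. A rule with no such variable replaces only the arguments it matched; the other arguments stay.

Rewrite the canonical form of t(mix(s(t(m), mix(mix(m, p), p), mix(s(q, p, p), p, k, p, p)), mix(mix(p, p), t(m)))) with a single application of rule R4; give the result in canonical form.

Canonical form:  t(mix(p, p, s(t(m), mix(m, p, p), mix(k, p, p, p, s(q, p, p))), t(m)))
Match R4:  consume p, s(q, p, p);  v := mix(k, p, p), x := p
The variable takes the whole remainder — replace the entire application.
Result:  t(mix(p, p, s(t(m), mix(m, p, p), p), t(m)))

Answer: t(mix(p, p, s(t(m), mix(m, p, p), p), t(m)))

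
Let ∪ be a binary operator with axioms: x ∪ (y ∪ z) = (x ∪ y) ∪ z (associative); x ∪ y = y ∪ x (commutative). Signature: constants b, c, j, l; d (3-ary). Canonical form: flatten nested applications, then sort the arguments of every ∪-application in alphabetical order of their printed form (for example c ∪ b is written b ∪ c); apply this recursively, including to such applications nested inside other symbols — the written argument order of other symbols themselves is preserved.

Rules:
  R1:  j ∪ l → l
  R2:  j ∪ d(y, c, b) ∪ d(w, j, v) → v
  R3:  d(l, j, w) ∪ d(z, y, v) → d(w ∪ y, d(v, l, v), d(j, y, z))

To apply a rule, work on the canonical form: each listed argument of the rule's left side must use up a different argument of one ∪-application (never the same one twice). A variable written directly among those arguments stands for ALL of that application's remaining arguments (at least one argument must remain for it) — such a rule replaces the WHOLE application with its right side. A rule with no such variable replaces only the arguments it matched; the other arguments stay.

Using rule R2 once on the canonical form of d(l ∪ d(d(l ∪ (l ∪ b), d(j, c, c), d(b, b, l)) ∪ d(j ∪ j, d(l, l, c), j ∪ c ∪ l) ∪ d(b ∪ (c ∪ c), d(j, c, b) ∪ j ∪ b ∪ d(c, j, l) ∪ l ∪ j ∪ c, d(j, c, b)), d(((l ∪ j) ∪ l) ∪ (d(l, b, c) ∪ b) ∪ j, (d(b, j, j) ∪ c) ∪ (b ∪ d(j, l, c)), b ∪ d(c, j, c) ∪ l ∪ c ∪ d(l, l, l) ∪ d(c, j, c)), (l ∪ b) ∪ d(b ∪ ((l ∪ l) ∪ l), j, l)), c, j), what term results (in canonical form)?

Answer: d(d(d(b ∪ c ∪ c, b ∪ c ∪ j ∪ l ∪ l, d(j, c, b)) ∪ d(b ∪ l ∪ l, d(j, c, c), d(b, b, l)) ∪ d(j ∪ j, d(l, l, c), c ∪ j ∪ l), d(b ∪ d(l, b, c) ∪ j ∪ j ∪ l ∪ l, b ∪ c ∪ d(b, j, j) ∪ d(j, l, c), b ∪ c ∪ d(c, j, c) ∪ d(c, j, c) ∪ d(l, l, l) ∪ l), b ∪ d(b ∪ l ∪ l ∪ l, j, l) ∪ l) ∪ l, c, j)

Derivation:
Canonical form:  d(d(d(b ∪ c ∪ c, b ∪ c ∪ d(c, j, l) ∪ d(j, c, b) ∪ j ∪ j ∪ l, d(j, c, b)) ∪ d(b ∪ l ∪ l, d(j, c, c), d(b, b, l)) ∪ d(j ∪ j, d(l, l, c), c ∪ j ∪ l), d(b ∪ d(l, b, c) ∪ j ∪ j ∪ l ∪ l, b ∪ c ∪ d(b, j, j) ∪ d(j, l, c), b ∪ c ∪ d(c, j, c) ∪ d(c, j, c) ∪ d(l, l, l) ∪ l), b ∪ d(b ∪ l ∪ l ∪ l, j, l) ∪ l) ∪ l, c, j)
Apply R2:  consuming d(c, j, l), d(j, c, b), j;  v := l, w := c, y := j
Giving:  d(d(d(b ∪ c ∪ c, b ∪ c ∪ j ∪ l ∪ l, d(j, c, b)) ∪ d(b ∪ l ∪ l, d(j, c, c), d(b, b, l)) ∪ d(j ∪ j, d(l, l, c), c ∪ j ∪ l), d(b ∪ d(l, b, c) ∪ j ∪ j ∪ l ∪ l, b ∪ c ∪ d(b, j, j) ∪ d(j, l, c), b ∪ c ∪ d(c, j, c) ∪ d(c, j, c) ∪ d(l, l, l) ∪ l), b ∪ d(b ∪ l ∪ l ∪ l, j, l) ∪ l) ∪ l, c, j)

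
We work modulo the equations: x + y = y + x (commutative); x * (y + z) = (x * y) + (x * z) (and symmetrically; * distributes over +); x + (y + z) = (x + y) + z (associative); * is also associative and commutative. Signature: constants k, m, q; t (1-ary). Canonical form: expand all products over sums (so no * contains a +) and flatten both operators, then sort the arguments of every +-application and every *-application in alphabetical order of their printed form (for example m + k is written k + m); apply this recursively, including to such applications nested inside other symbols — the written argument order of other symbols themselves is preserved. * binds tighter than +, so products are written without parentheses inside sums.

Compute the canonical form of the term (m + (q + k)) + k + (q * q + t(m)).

Answer: k + k + m + q + q * q + t(m)

Derivation:
Un-nest:  m + q + k + k + q * q + t(m)
Sort:  k + k + m + q + q * q + t(m)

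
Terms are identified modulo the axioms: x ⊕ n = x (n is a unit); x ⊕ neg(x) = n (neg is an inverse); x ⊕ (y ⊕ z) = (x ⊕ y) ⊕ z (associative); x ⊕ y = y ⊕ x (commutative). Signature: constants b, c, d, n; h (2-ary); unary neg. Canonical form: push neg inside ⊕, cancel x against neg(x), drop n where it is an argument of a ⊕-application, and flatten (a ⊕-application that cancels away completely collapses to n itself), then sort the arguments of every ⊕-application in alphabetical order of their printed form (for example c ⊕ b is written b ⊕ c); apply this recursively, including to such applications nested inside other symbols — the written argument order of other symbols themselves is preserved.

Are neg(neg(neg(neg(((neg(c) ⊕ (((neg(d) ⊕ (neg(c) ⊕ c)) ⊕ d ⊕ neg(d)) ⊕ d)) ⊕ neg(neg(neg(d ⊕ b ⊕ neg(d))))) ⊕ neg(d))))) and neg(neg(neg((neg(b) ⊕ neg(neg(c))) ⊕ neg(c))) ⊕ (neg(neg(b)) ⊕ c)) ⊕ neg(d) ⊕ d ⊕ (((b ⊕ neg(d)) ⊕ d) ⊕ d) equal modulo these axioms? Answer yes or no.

Left:  neg(neg(neg(neg(((neg(c) ⊕ (((neg(d) ⊕ (neg(c) ⊕ c)) ⊕ d ⊕ neg(d)) ⊕ d)) ⊕ neg(neg(neg(d ⊕ b ⊕ neg(d))))) ⊕ neg(d)))))
  Push neg inside:  distribute neg over ⊕ and collapse double neg
  Collect:  neg(c) ⊕ neg(d) ⊕ neg(b)
  Sort:  neg(b) ⊕ neg(c) ⊕ neg(d)
Right:  neg(neg(neg((neg(b) ⊕ neg(neg(c))) ⊕ neg(c))) ⊕ (neg(neg(b)) ⊕ c)) ⊕ neg(d) ⊕ d ⊕ (((b ⊕ neg(d)) ⊕ d) ⊕ d)
  Push neg inside:  distribute neg over ⊕ and collapse double neg
  Collect:  b ⊕ neg(c) ⊕ d
  Sort arguments:  b ⊕ d ⊕ neg(c)

Answer: no — neg(b) ⊕ neg(c) ⊕ neg(d) vs b ⊕ d ⊕ neg(c)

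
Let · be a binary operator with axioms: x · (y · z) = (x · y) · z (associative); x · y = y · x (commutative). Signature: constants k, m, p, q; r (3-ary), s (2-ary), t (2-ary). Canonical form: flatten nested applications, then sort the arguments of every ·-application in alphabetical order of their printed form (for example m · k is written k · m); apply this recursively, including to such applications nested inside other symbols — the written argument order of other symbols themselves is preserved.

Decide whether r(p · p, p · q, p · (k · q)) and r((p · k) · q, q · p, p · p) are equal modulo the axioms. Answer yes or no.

Left:  r(p · p, p · q, p · (k · q))
  Work inside:  p · (k · q)
  Merge nested applications:  p · k · q
  Sort:  k · p · q
  Put back:  r(p · p, p · q, k · p · q)
Right:  r((p · k) · q, q · p, p · p)
  Descend into:  (p · k) · q
  Un-nest:  p · k · q
  Order the arguments:  k · p · q
  Reassemble:  r(k · p · q, p · q, p · p)

Answer: no — r(p · p, p · q, k · p · q) vs r(k · p · q, p · q, p · p)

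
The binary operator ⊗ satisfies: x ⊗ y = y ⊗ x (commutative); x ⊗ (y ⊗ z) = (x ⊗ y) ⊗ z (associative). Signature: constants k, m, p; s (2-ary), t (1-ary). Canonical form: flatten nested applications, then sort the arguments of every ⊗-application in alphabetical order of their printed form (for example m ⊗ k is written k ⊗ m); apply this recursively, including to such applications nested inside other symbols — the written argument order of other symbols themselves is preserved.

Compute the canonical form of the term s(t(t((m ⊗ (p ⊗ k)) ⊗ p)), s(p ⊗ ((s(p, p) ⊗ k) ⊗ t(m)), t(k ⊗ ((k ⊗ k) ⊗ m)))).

Answer: s(t(t(k ⊗ m ⊗ p ⊗ p)), s(k ⊗ p ⊗ s(p, p) ⊗ t(m), t(k ⊗ k ⊗ k ⊗ m)))

Derivation:
Work inside:  p ⊗ ((s(p, p) ⊗ k) ⊗ t(m))
Merge nested applications:  p ⊗ s(p, p) ⊗ k ⊗ t(m)
Sort:  k ⊗ p ⊗ s(p, p) ⊗ t(m)
Rebuild:  s(t(t(k ⊗ m ⊗ p ⊗ p)), s(k ⊗ p ⊗ s(p, p) ⊗ t(m), t(k ⊗ k ⊗ k ⊗ m)))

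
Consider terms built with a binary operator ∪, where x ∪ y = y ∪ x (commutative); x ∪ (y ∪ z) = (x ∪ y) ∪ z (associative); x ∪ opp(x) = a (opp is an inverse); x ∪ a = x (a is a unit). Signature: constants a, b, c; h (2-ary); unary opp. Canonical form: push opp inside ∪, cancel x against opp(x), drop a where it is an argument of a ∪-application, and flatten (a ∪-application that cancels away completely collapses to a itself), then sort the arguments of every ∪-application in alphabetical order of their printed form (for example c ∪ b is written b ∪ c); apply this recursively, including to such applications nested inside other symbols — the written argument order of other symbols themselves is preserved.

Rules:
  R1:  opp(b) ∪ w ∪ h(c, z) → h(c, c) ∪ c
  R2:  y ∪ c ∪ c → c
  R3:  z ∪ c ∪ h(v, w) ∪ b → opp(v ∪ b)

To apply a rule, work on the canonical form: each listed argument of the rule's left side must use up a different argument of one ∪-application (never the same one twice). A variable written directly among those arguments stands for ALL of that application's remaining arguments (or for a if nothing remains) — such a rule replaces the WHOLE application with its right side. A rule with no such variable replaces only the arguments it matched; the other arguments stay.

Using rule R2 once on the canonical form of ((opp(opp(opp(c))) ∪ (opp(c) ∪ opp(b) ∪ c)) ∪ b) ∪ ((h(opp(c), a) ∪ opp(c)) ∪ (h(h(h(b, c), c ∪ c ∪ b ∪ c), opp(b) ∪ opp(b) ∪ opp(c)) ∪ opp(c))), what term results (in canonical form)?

Canonical form:  h(h(h(b, c), b ∪ c ∪ c ∪ c), opp(b) ∪ opp(b) ∪ opp(c)) ∪ h(opp(c), a) ∪ opp(c) ∪ opp(c) ∪ opp(c)
Match R2:  consume c, c;  y := b ∪ c
The variable takes the whole remainder — replace the entire application.
Result:  h(h(h(b, c), c), opp(b) ∪ opp(b) ∪ opp(c)) ∪ h(opp(c), a) ∪ opp(c) ∪ opp(c) ∪ opp(c)

Answer: h(h(h(b, c), c), opp(b) ∪ opp(b) ∪ opp(c)) ∪ h(opp(c), a) ∪ opp(c) ∪ opp(c) ∪ opp(c)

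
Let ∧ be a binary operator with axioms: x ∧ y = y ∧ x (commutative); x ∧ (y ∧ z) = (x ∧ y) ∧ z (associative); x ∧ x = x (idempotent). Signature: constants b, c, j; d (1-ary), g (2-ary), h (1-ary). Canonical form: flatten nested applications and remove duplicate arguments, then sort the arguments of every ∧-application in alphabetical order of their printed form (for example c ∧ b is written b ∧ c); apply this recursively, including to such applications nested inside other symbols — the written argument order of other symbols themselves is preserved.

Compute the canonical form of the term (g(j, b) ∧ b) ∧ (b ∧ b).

Flatten:  g(j, b) ∧ b ∧ b ∧ b
Idempotence:  drop duplicate b, b
Order the arguments:  b ∧ g(j, b)

Answer: b ∧ g(j, b)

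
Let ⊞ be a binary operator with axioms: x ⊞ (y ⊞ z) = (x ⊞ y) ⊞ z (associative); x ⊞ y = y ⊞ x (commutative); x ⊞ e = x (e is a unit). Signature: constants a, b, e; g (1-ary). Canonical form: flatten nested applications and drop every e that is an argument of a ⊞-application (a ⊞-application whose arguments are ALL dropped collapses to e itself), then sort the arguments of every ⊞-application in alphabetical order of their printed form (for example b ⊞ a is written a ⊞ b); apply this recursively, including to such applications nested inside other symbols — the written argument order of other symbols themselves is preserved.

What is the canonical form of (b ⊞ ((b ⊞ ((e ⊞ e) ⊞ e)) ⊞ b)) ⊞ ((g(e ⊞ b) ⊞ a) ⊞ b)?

Answer: a ⊞ b ⊞ b ⊞ b ⊞ b ⊞ g(b)

Derivation:
Un-nest:  b ⊞ b ⊞ e ⊞ e ⊞ e ⊞ b ⊞ g(e ⊞ b) ⊞ a ⊞ b
Canonicalize subterm:  g(e ⊞ b)  →  g(b)
Units out:  drop e (×3)
Order the arguments:  a ⊞ b ⊞ b ⊞ b ⊞ b ⊞ g(b)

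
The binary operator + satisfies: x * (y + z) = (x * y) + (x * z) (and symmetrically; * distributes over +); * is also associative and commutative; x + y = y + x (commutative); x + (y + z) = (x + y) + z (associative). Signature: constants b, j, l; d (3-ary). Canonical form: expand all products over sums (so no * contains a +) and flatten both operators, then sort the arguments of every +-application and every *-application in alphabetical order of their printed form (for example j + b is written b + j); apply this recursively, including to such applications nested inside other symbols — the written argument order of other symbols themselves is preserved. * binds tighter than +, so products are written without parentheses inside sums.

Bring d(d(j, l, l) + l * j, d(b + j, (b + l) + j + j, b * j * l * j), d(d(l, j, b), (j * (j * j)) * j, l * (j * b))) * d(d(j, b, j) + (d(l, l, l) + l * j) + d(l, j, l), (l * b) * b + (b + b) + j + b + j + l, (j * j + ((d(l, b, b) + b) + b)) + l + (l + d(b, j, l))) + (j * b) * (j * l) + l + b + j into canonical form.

Answer: b + b * j * j * l + d(d(j, b, j) + d(l, j, l) + d(l, l, l) + j * l, b + b + b + b * b * l + j + j + l, b + b + d(b, j, l) + d(l, b, b) + j * j + l + l) * d(d(j, l, l) + j * l, d(b + j, b + j + j + l, b * j * j * l), d(d(l, j, b), j * j * j * j, b * j * l)) + j + l

Derivation:
Un-nest:  d(d(j, b, j) + d(l, j, l) + d(l, l, l) + j * l, b + b + b + b * b * l + j + j + l, b + b + d(b, j, l) + d(l, b, b) + j * j + l + l) * d(d(j, l, l) + j * l, d(b + j, b + j + j + l, b * j * j * l), d(d(l, j, b), j * j * j * j, b * j * l)) + b * j * j * l + l + b + j
Sort:  b + b * j * j * l + d(d(j, b, j) + d(l, j, l) + d(l, l, l) + j * l, b + b + b + b * b * l + j + j + l, b + b + d(b, j, l) + d(l, b, b) + j * j + l + l) * d(d(j, l, l) + j * l, d(b + j, b + j + j + l, b * j * j * l), d(d(l, j, b), j * j * j * j, b * j * l)) + j + l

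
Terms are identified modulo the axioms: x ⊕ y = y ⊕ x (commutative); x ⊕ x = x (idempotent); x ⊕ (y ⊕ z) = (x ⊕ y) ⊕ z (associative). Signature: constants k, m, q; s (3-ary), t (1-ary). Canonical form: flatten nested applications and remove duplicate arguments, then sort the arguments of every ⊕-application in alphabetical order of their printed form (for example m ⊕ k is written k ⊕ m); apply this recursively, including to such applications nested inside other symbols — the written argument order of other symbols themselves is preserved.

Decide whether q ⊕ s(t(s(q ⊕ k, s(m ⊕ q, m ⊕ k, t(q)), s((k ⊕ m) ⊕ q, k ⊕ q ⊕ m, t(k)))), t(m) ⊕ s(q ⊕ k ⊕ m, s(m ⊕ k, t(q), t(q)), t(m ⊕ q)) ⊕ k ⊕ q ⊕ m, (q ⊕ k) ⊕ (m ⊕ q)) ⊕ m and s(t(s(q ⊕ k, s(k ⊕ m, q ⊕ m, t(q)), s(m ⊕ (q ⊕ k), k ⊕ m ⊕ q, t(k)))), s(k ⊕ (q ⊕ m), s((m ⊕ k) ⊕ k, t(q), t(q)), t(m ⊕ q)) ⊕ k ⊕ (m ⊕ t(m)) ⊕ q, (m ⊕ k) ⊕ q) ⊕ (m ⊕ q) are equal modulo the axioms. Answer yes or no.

Left:  q ⊕ s(t(s(q ⊕ k, s(m ⊕ q, m ⊕ k, t(q)), s((k ⊕ m) ⊕ q, k ⊕ q ⊕ m, t(k)))), t(m) ⊕ s(q ⊕ k ⊕ m, s(m ⊕ k, t(q), t(q)), t(m ⊕ q)) ⊕ k ⊕ q ⊕ m, (q ⊕ k) ⊕ (m ⊕ q)) ⊕ m
  Canonicalize subterm:  s(t(s(q ⊕ k, s(m ⊕ q, m ⊕ k, t(q)), s((k ⊕ m) ⊕ q, k ⊕ q ⊕ m, t(k)))), t(m) ⊕ s(q ⊕ k ⊕ m, s(m ⊕ k, t(q), t(q)), t(m ⊕ q)) ⊕ k ⊕ q ⊕ m, (q ⊕ k) ⊕ (m ⊕ q))  →  s(t(s(k ⊕ q, s(m ⊕ q, k ⊕ m, t(q)), s(k ⊕ m ⊕ q, k ⊕ m ⊕ q, t(k)))), k ⊕ m ⊕ q ⊕ s(k ⊕ m ⊕ q, s(k ⊕ m, t(q), t(q)), t(m ⊕ q)) ⊕ t(m), k ⊕ m ⊕ q)
  Sort arguments:  m ⊕ q ⊕ s(t(s(k ⊕ q, s(m ⊕ q, k ⊕ m, t(q)), s(k ⊕ m ⊕ q, k ⊕ m ⊕ q, t(k)))), k ⊕ m ⊕ q ⊕ s(k ⊕ m ⊕ q, s(k ⊕ m, t(q), t(q)), t(m ⊕ q)) ⊕ t(m), k ⊕ m ⊕ q)
Right:  s(t(s(q ⊕ k, s(k ⊕ m, q ⊕ m, t(q)), s(m ⊕ (q ⊕ k), k ⊕ m ⊕ q, t(k)))), s(k ⊕ (q ⊕ m), s((m ⊕ k) ⊕ k, t(q), t(q)), t(m ⊕ q)) ⊕ k ⊕ (m ⊕ t(m)) ⊕ q, (m ⊕ k) ⊕ q) ⊕ (m ⊕ q)
  Un-nest:  s(t(s(q ⊕ k, s(k ⊕ m, q ⊕ m, t(q)), s(m ⊕ (q ⊕ k), k ⊕ m ⊕ q, t(k)))), s(k ⊕ (q ⊕ m), s((m ⊕ k) ⊕ k, t(q), t(q)), t(m ⊕ q)) ⊕ k ⊕ (m ⊕ t(m)) ⊕ q, (m ⊕ k) ⊕ q) ⊕ m ⊕ q
  Canonicalize subterm:  s(t(s(q ⊕ k, s(k ⊕ m, q ⊕ m, t(q)), s(m ⊕ (q ⊕ k), k ⊕ m ⊕ q, t(k)))), s(k ⊕ (q ⊕ m), s((m ⊕ k) ⊕ k, t(q), t(q)), t(m ⊕ q)) ⊕ k ⊕ (m ⊕ t(m)) ⊕ q, (m ⊕ k) ⊕ q)  →  s(t(s(k ⊕ q, s(k ⊕ m, m ⊕ q, t(q)), s(k ⊕ m ⊕ q, k ⊕ m ⊕ q, t(k)))), k ⊕ m ⊕ q ⊕ s(k ⊕ m ⊕ q, s(k ⊕ m, t(q), t(q)), t(m ⊕ q)) ⊕ t(m), k ⊕ m ⊕ q)
  Sort arguments:  m ⊕ q ⊕ s(t(s(k ⊕ q, s(k ⊕ m, m ⊕ q, t(q)), s(k ⊕ m ⊕ q, k ⊕ m ⊕ q, t(k)))), k ⊕ m ⊕ q ⊕ s(k ⊕ m ⊕ q, s(k ⊕ m, t(q), t(q)), t(m ⊕ q)) ⊕ t(m), k ⊕ m ⊕ q)

Answer: no — m ⊕ q ⊕ s(t(s(k ⊕ q, s(m ⊕ q, k ⊕ m, t(q)), s(k ⊕ m ⊕ q, k ⊕ m ⊕ q, t(k)))), k ⊕ m ⊕ q ⊕ s(k ⊕ m ⊕ q, s(k ⊕ m, t(q), t(q)), t(m ⊕ q)) ⊕ t(m), k ⊕ m ⊕ q) vs m ⊕ q ⊕ s(t(s(k ⊕ q, s(k ⊕ m, m ⊕ q, t(q)), s(k ⊕ m ⊕ q, k ⊕ m ⊕ q, t(k)))), k ⊕ m ⊕ q ⊕ s(k ⊕ m ⊕ q, s(k ⊕ m, t(q), t(q)), t(m ⊕ q)) ⊕ t(m), k ⊕ m ⊕ q)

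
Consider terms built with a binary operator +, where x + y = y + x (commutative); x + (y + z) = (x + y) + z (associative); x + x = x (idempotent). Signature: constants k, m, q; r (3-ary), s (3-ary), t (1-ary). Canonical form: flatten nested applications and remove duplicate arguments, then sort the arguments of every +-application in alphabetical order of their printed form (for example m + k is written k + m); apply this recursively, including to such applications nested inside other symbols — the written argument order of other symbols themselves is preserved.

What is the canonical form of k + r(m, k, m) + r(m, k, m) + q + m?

Drop duplicates:  drop duplicate r(m, k, m)
Sort arguments:  k + m + q + r(m, k, m)

Answer: k + m + q + r(m, k, m)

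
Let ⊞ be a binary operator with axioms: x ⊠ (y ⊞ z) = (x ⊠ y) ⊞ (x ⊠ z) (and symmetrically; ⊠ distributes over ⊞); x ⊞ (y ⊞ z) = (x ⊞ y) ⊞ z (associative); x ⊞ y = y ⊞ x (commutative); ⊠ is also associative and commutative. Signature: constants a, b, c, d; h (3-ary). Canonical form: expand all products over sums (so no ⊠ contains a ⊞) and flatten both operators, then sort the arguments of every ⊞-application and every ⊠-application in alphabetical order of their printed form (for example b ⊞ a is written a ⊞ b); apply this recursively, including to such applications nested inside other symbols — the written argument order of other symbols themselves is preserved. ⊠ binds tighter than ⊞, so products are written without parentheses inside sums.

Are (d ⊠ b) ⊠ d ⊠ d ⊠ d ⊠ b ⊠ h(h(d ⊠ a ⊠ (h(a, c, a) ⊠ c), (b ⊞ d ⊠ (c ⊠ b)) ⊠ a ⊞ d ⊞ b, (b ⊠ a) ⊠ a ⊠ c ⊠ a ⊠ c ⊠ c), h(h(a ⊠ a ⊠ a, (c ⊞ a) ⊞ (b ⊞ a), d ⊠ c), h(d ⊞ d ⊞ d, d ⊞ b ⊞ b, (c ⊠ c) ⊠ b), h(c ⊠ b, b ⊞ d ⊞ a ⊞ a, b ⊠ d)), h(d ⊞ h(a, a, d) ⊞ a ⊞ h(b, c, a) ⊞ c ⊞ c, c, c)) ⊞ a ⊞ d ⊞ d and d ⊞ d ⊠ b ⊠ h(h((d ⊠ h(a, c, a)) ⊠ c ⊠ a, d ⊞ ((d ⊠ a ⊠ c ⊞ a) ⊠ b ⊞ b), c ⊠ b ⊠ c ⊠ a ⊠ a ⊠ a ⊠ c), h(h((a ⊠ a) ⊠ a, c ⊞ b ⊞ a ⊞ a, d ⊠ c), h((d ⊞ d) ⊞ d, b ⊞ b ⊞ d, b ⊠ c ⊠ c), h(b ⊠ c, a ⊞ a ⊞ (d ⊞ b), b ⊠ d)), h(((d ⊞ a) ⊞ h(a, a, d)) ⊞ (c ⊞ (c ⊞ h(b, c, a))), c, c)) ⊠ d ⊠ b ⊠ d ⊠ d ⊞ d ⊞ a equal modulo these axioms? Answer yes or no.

Left:  (d ⊠ b) ⊠ d ⊠ d ⊠ d ⊠ b ⊠ h(h(d ⊠ a ⊠ (h(a, c, a) ⊠ c), (b ⊞ d ⊠ (c ⊠ b)) ⊠ a ⊞ d ⊞ b, (b ⊠ a) ⊠ a ⊠ c ⊠ a ⊠ c ⊠ c), h(h(a ⊠ a ⊠ a, (c ⊞ a) ⊞ (b ⊞ a), d ⊠ c), h(d ⊞ d ⊞ d, d ⊞ b ⊞ b, (c ⊠ c) ⊠ b), h(c ⊠ b, b ⊞ d ⊞ a ⊞ a, b ⊠ d)), h(d ⊞ h(a, a, d) ⊞ a ⊞ h(b, c, a) ⊞ c ⊞ c, c, c)) ⊞ a ⊞ d ⊞ d
  Distribute:  b ⊠ b ⊠ d ⊠ d ⊠ d ⊠ d ⊠ h(h(a ⊠ c ⊠ d ⊠ h(a, c, a), a ⊠ b ⊞ a ⊠ b ⊠ c ⊠ d ⊞ b ⊞ d, a ⊠ a ⊠ a ⊠ b ⊠ c ⊠ c ⊠ c), h(h(a ⊠ a ⊠ a, a ⊞ a ⊞ b ⊞ c, c ⊠ d), h(d ⊞ d ⊞ d, b ⊞ b ⊞ d, b ⊠ c ⊠ c), h(b ⊠ c, a ⊞ a ⊞ b ⊞ d, b ⊠ d)), h(a ⊞ c ⊞ c ⊞ d ⊞ h(a, a, d) ⊞ h(b, c, a), c, c)) ⊞ a ⊞ d ⊞ d
  Sort:  a ⊞ b ⊠ b ⊠ d ⊠ d ⊠ d ⊠ d ⊠ h(h(a ⊠ c ⊠ d ⊠ h(a, c, a), a ⊠ b ⊞ a ⊠ b ⊠ c ⊠ d ⊞ b ⊞ d, a ⊠ a ⊠ a ⊠ b ⊠ c ⊠ c ⊠ c), h(h(a ⊠ a ⊠ a, a ⊞ a ⊞ b ⊞ c, c ⊠ d), h(d ⊞ d ⊞ d, b ⊞ b ⊞ d, b ⊠ c ⊠ c), h(b ⊠ c, a ⊞ a ⊞ b ⊞ d, b ⊠ d)), h(a ⊞ c ⊞ c ⊞ d ⊞ h(a, a, d) ⊞ h(b, c, a), c, c)) ⊞ d ⊞ d
Right:  d ⊞ d ⊠ b ⊠ h(h((d ⊠ h(a, c, a)) ⊠ c ⊠ a, d ⊞ ((d ⊠ a ⊠ c ⊞ a) ⊠ b ⊞ b), c ⊠ b ⊠ c ⊠ a ⊠ a ⊠ a ⊠ c), h(h((a ⊠ a) ⊠ a, c ⊞ b ⊞ a ⊞ a, d ⊠ c), h((d ⊞ d) ⊞ d, b ⊞ b ⊞ d, b ⊠ c ⊠ c), h(b ⊠ c, a ⊞ a ⊞ (d ⊞ b), b ⊠ d)), h(((d ⊞ a) ⊞ h(a, a, d)) ⊞ (c ⊞ (c ⊞ h(b, c, a))), c, c)) ⊠ d ⊠ b ⊠ d ⊠ d ⊞ d ⊞ a
  Expand products over sums:  d ⊞ b ⊠ b ⊠ d ⊠ d ⊠ d ⊠ d ⊠ h(h(a ⊠ c ⊠ d ⊠ h(a, c, a), a ⊠ b ⊞ a ⊠ b ⊠ c ⊠ d ⊞ b ⊞ d, a ⊠ a ⊠ a ⊠ b ⊠ c ⊠ c ⊠ c), h(h(a ⊠ a ⊠ a, a ⊞ a ⊞ b ⊞ c, c ⊠ d), h(d ⊞ d ⊞ d, b ⊞ b ⊞ d, b ⊠ c ⊠ c), h(b ⊠ c, a ⊞ a ⊞ b ⊞ d, b ⊠ d)), h(a ⊞ c ⊞ c ⊞ d ⊞ h(a, a, d) ⊞ h(b, c, a), c, c)) ⊞ d ⊞ a
  Sort:  a ⊞ b ⊠ b ⊠ d ⊠ d ⊠ d ⊠ d ⊠ h(h(a ⊠ c ⊠ d ⊠ h(a, c, a), a ⊠ b ⊞ a ⊠ b ⊠ c ⊠ d ⊞ b ⊞ d, a ⊠ a ⊠ a ⊠ b ⊠ c ⊠ c ⊠ c), h(h(a ⊠ a ⊠ a, a ⊞ a ⊞ b ⊞ c, c ⊠ d), h(d ⊞ d ⊞ d, b ⊞ b ⊞ d, b ⊠ c ⊠ c), h(b ⊠ c, a ⊞ a ⊞ b ⊞ d, b ⊠ d)), h(a ⊞ c ⊞ c ⊞ d ⊞ h(a, a, d) ⊞ h(b, c, a), c, c)) ⊞ d ⊞ d

Answer: yes — both canonical forms are a ⊞ b ⊠ b ⊠ d ⊠ d ⊠ d ⊠ d ⊠ h(h(a ⊠ c ⊠ d ⊠ h(a, c, a), a ⊠ b ⊞ a ⊠ b ⊠ c ⊠ d ⊞ b ⊞ d, a ⊠ a ⊠ a ⊠ b ⊠ c ⊠ c ⊠ c), h(h(a ⊠ a ⊠ a, a ⊞ a ⊞ b ⊞ c, c ⊠ d), h(d ⊞ d ⊞ d, b ⊞ b ⊞ d, b ⊠ c ⊠ c), h(b ⊠ c, a ⊞ a ⊞ b ⊞ d, b ⊠ d)), h(a ⊞ c ⊞ c ⊞ d ⊞ h(a, a, d) ⊞ h(b, c, a), c, c)) ⊞ d ⊞ d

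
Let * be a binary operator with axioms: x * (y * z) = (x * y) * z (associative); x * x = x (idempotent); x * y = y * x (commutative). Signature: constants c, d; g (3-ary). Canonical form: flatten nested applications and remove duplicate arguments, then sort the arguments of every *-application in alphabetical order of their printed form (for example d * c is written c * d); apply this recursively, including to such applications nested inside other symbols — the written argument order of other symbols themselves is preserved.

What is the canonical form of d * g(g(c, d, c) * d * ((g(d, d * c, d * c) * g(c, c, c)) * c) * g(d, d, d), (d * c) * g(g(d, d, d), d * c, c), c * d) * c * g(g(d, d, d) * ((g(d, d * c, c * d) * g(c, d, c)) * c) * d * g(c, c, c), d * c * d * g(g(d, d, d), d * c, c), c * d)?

Answer: c * d * g(c * d * g(c, c, c) * g(c, d, c) * g(d, c * d, c * d) * g(d, d, d), c * d * g(g(d, d, d), c * d, c), c * d)

Derivation:
Inside:  g(g(c, d, c) * d * ((g(d, d * c, d * c) * g(c, c, c)) * c) * g(d, d, d), (d * c) * g(g(d, d, d), d * c, c), c * d)  →  g(c * d * g(c, c, c) * g(c, d, c) * g(d, c * d, c * d) * g(d, d, d), c * d * g(g(d, d, d), c * d, c), c * d)
Inside:  g(g(d, d, d) * ((g(d, d * c, c * d) * g(c, d, c)) * c) * d * g(c, c, c), d * c * d * g(g(d, d, d), d * c, c), c * d)  →  g(c * d * g(c, c, c) * g(c, d, c) * g(d, c * d, c * d) * g(d, d, d), c * d * g(g(d, d, d), c * d, c), c * d)
Deduplicate:  drop duplicate g(c * d * g(c, c, c) * g(c, d, c) * g(d, c * d, c * d) * g(d, d, d), c * d * g(g(d, d, d), c * d, c), c * d)
Sort arguments:  c * d * g(c * d * g(c, c, c) * g(c, d, c) * g(d, c * d, c * d) * g(d, d, d), c * d * g(g(d, d, d), c * d, c), c * d)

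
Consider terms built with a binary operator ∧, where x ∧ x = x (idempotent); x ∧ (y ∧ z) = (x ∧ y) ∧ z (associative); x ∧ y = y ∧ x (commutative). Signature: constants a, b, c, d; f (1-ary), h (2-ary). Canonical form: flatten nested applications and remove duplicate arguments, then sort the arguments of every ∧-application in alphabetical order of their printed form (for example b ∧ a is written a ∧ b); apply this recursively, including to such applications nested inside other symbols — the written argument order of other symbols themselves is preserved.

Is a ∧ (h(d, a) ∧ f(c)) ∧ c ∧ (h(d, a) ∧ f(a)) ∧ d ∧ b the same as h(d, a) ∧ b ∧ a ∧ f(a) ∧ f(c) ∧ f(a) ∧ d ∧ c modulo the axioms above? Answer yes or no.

Answer: yes — both canonical forms are a ∧ b ∧ c ∧ d ∧ f(a) ∧ f(c) ∧ h(d, a)

Derivation:
Left:  a ∧ (h(d, a) ∧ f(c)) ∧ c ∧ (h(d, a) ∧ f(a)) ∧ d ∧ b
  Un-nest:  a ∧ h(d, a) ∧ f(c) ∧ c ∧ h(d, a) ∧ f(a) ∧ d ∧ b
  Drop duplicates:  drop duplicate h(d, a)
  Sort:  a ∧ b ∧ c ∧ d ∧ f(a) ∧ f(c) ∧ h(d, a)
Right:  h(d, a) ∧ b ∧ a ∧ f(a) ∧ f(c) ∧ f(a) ∧ d ∧ c
  Drop duplicates:  drop duplicate f(a)
  Sort:  a ∧ b ∧ c ∧ d ∧ f(a) ∧ f(c) ∧ h(d, a)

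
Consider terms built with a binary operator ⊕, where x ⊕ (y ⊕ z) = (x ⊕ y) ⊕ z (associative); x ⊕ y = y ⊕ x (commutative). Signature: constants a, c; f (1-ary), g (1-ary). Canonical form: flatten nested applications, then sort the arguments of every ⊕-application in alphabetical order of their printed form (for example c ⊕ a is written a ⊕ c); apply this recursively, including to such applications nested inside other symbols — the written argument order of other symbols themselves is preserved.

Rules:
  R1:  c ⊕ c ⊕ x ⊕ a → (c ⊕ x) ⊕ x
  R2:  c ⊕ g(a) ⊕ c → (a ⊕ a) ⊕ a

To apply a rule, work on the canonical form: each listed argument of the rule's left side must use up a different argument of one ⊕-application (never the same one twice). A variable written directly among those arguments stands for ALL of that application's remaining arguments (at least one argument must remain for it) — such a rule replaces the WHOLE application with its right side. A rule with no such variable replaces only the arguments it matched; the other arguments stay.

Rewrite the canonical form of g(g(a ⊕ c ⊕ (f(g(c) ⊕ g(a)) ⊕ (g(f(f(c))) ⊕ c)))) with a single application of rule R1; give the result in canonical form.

Canonical form:  g(g(a ⊕ c ⊕ c ⊕ f(g(a) ⊕ g(c)) ⊕ g(f(f(c)))))
Match R1:  consume a, c, c;  x := f(g(a) ⊕ g(c)) ⊕ g(f(f(c)))
The variable takes the whole remainder — replace the entire application.
Giving:  g(g(c ⊕ f(g(a) ⊕ g(c)) ⊕ f(g(a) ⊕ g(c)) ⊕ g(f(f(c))) ⊕ g(f(f(c)))))

Answer: g(g(c ⊕ f(g(a) ⊕ g(c)) ⊕ f(g(a) ⊕ g(c)) ⊕ g(f(f(c))) ⊕ g(f(f(c)))))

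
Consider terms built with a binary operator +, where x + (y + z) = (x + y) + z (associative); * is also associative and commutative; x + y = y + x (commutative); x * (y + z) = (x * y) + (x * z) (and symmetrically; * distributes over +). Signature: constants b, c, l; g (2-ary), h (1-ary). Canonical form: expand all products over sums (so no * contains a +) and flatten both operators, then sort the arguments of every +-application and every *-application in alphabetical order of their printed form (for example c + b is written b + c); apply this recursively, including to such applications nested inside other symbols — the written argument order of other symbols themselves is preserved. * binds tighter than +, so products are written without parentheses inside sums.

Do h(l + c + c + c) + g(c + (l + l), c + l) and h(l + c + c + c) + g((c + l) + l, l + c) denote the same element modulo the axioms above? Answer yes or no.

Answer: yes — both canonical forms are g(c + l + l, c + l) + h(c + c + c + l)

Derivation:
Left:  h(l + c + c + c) + g(c + (l + l), c + l)
  Flatten:  h(c + c + c + l) + g(c + l + l, c + l)
  Order the arguments:  g(c + l + l, c + l) + h(c + c + c + l)
Right:  h(l + c + c + c) + g((c + l) + l, l + c)
  Flatten:  h(c + c + c + l) + g(c + l + l, c + l)
  Order the arguments:  g(c + l + l, c + l) + h(c + c + c + l)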